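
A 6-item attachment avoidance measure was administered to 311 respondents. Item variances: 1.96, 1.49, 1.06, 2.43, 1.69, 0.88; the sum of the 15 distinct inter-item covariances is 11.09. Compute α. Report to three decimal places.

α = 0.840

sum of item variances = 1.96 + 1.49 + 1.06 + 2.43 + 1.69 + 0.88 = 9.51
Sum of distinct covariances = 11.09
σ²_T = sum of item variances + 2·Σcov = 9.51 + 2 × 11.09 = 31.69
α = (6/5)·(1 − 9.51/31.69) = 0.840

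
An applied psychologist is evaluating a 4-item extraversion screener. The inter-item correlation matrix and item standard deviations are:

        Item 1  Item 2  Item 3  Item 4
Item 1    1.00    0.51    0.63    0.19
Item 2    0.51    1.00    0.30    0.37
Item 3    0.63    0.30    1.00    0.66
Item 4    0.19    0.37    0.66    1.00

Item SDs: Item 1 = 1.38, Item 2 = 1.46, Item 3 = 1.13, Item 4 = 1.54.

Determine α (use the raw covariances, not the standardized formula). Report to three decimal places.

Σσ²ᵢ = 1.38² + 1.46² + 1.13² + 1.54² = 7.6845
Covariances σ_ij = r_ij · s_i · s_j:
  σ(Item 1,Item 2) = 0.51 × 1.38 × 1.46 = 1.0275
  σ(Item 1,Item 3) = 0.63 × 1.38 × 1.13 = 0.9824
  σ(Item 1,Item 4) = 0.19 × 1.38 × 1.54 = 0.4038
  σ(Item 2,Item 3) = 0.30 × 1.46 × 1.13 = 0.4949
  σ(Item 2,Item 4) = 0.37 × 1.46 × 1.54 = 0.8319
  σ(Item 3,Item 4) = 0.66 × 1.13 × 1.54 = 1.1485
σ²_T = Σσ²ᵢ + 2·Σσ_ij = 7.6845 + 2 × 4.8890 = 17.4625
α = (4/3)·(1 − 7.6845/17.4625) = 0.747

α = 0.747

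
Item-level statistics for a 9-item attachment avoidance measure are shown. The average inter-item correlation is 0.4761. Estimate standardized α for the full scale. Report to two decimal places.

Standardized α = k·r̄ / (1 + (k−1)·r̄) = 9 × 0.4761 / (1 + 8 × 0.4761)
  = 4.2849 / 4.8088 = 0.89

standardized α = 0.89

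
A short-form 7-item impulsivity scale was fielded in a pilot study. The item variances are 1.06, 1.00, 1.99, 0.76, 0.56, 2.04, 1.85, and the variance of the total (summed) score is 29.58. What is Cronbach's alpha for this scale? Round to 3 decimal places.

α = 0.801

Σσ²ᵢ = 1.06 + 1.00 + 1.99 + 0.76 + 0.56 + 2.04 + 1.85 = 9.26
α = (k/(k−1))·(1 − Σσ²ᵢ/Var(T)) = (7/6)·(1 − 9.26/29.58) = 0.801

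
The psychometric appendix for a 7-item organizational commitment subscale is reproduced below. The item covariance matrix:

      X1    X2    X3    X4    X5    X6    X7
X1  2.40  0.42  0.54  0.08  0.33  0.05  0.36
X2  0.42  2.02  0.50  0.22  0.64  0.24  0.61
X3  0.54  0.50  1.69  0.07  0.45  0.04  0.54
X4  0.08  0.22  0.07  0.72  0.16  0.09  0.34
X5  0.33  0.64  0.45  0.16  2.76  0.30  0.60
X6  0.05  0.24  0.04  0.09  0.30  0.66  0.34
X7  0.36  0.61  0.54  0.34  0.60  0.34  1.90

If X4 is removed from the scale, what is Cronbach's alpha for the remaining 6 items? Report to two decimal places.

Remaining items: X1, X2, X3, X5, X6, X7 (k = 6).
Σσᵢ² = 2.40 + 2.02 + 1.69 + 2.76 + 0.66 + 1.90 = 11.43
total variance = 11.43 + 2 × 5.96 = 23.35
α (item deleted) = (6/5)·(1 − 11.43/23.35) = 0.61

Cronbach's alpha = 0.61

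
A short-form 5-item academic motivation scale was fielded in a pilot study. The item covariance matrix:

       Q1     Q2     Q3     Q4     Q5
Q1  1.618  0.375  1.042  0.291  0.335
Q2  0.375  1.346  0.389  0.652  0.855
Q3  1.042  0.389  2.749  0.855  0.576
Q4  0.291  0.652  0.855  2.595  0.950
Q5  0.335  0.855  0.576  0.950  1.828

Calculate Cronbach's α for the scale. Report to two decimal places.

α = 0.69

Σσᵢ² = 1.618 + 1.346 + 2.749 + 2.595 + 1.828 = 10.136
Sum of off-diagonal covariances = 6.320
Var(T) = 10.136 + 2 × 6.320 = 22.776
α = (k/(k−1))·(1 − Σσᵢ²/Var(T)) = (5/4)·(1 − 10.136/22.776) = 0.69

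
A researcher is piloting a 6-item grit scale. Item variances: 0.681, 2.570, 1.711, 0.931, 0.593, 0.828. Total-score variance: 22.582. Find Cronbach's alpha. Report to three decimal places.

α = 0.811

sum of item variances = 0.681 + 2.570 + 1.711 + 0.931 + 0.593 + 0.828 = 7.314
α = (k/(k−1))·(1 − sum of item variances/σ²_T) = (6/5)·(1 − 7.314/22.582) = 0.811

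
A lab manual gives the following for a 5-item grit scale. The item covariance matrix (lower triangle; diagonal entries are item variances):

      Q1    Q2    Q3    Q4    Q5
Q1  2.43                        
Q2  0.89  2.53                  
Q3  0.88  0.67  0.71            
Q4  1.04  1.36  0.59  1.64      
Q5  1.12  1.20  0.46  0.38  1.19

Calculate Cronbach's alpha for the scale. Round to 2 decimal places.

Σσᵢ² = 2.43 + 2.53 + 0.71 + 1.64 + 1.19 = 8.50
Sum of off-diagonal covariances = 8.59
σ²_T = 8.50 + 2 × 8.59 = 25.68
α = (k/(k−1))·(1 − Σσᵢ²/σ²_T) = (5/4)·(1 − 8.50/25.68) = 0.84

α = 0.84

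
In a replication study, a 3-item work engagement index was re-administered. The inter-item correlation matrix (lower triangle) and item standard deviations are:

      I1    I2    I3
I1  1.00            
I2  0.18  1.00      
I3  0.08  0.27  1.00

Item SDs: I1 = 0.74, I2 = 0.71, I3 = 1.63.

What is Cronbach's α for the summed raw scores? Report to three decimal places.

Σσ²ᵢ = 0.74² + 0.71² + 1.63² = 3.7086
Covariances σ_ij = r_ij · s_i · s_j:
  σ(I1,I2) = 0.18 × 0.74 × 0.71 = 0.0946
  σ(I1,I3) = 0.08 × 0.74 × 1.63 = 0.0965
  σ(I2,I3) = 0.27 × 0.71 × 1.63 = 0.3125
σ²_T = Σσ²ᵢ + 2·Σσ_ij = 3.7086 + 2 × 0.5036 = 4.7158
α = (3/2)·(1 − 3.7086/4.7158) = 0.320

Cronbach's α = 0.320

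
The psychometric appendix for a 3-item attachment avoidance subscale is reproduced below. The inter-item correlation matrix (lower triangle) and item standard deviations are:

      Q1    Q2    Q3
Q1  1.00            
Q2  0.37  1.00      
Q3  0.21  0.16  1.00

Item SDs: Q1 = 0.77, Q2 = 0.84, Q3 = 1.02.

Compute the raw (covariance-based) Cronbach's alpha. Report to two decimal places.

Σσ²ᵢ = 0.77² + 0.84² + 1.02² = 2.3389
Covariances σ_ij = r_ij · s_i · s_j:
  σ(Q1,Q2) = 0.37 × 0.77 × 0.84 = 0.2393
  σ(Q1,Q3) = 0.21 × 0.77 × 1.02 = 0.1649
  σ(Q2,Q3) = 0.16 × 0.84 × 1.02 = 0.1371
σ²_T = Σσ²ᵢ + 2·Σσ_ij = 2.3389 + 2 × 0.5413 = 3.4215
α = (3/2)·(1 − 2.3389/3.4215) = 0.47

α = 0.47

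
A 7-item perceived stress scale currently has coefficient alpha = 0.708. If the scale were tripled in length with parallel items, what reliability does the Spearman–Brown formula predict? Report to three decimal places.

predicted reliability = 0.879

Length factor m = 3
α' = m·α / (1 + (m−1)·α)
   = 3 × 0.708 / (1 + (3 − 1) × 0.708)
   = 2.1240 / 2.4160 = 0.879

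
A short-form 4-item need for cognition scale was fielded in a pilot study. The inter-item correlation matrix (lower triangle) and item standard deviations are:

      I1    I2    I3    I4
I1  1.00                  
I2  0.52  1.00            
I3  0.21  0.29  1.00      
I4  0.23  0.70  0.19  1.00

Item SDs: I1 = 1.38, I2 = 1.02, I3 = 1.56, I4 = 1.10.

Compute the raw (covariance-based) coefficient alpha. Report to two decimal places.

Σσ²ᵢ = 1.38² + 1.02² + 1.56² + 1.10² = 6.5884
Covariances σ_ij = r_ij · s_i · s_j:
  σ(I1,I2) = 0.52 × 1.38 × 1.02 = 0.7320
  σ(I1,I3) = 0.21 × 1.38 × 1.56 = 0.4521
  σ(I1,I4) = 0.23 × 1.38 × 1.10 = 0.3491
  σ(I2,I3) = 0.29 × 1.02 × 1.56 = 0.4614
  σ(I2,I4) = 0.70 × 1.02 × 1.10 = 0.7854
  σ(I3,I4) = 0.19 × 1.56 × 1.10 = 0.3260
σ²_T = Σσ²ᵢ + 2·Σσ_ij = 6.5884 + 2 × 3.1060 = 12.8004
α = (4/3)·(1 − 6.5884/12.8004) = 0.65

α = 0.65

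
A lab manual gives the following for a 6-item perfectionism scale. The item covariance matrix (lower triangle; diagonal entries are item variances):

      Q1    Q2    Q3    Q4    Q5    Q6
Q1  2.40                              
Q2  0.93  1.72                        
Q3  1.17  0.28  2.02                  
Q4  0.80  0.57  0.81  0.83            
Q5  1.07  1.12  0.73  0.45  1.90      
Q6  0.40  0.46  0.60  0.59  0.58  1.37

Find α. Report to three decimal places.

α = 0.808

ΣVar(i) = 2.40 + 1.72 + 2.02 + 0.83 + 1.90 + 1.37 = 10.24
Sum of the distinct covariances = 10.56
σ²_total = 10.24 + 2 × 10.56 = 31.36
α = (k/(k−1))·(1 − ΣVar(i)/σ²_total) = (6/5)·(1 − 10.24/31.36) = 0.808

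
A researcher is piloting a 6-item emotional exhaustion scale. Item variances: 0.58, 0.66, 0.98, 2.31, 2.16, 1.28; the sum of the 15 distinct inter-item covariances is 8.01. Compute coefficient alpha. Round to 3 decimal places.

sum of item variances = 0.58 + 0.66 + 0.98 + 2.31 + 2.16 + 1.28 = 7.97
Sum of distinct covariances = 8.01
total variance = sum of item variances + 2·Σcov = 7.97 + 2 × 8.01 = 23.99
α = (6/5)·(1 − 7.97/23.99) = 0.801

α = 0.801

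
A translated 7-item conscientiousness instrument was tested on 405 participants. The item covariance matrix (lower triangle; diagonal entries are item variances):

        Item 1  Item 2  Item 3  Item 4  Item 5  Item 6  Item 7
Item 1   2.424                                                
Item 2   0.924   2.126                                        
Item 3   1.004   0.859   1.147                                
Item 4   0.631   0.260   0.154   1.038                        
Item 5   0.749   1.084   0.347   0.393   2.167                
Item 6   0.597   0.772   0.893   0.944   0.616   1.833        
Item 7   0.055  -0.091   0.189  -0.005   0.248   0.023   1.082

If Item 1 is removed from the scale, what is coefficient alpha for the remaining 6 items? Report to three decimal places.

Remaining items: Item 2, Item 3, Item 4, Item 5, Item 6, Item 7 (k = 6).
ΣVar(i) = 2.126 + 1.147 + 1.038 + 2.167 + 1.833 + 1.082 = 9.393
σ²_T = 9.393 + 2 × 6.686 = 22.765
α (item deleted) = (6/5)·(1 − 9.393/22.765) = 0.705

coefficient alpha = 0.705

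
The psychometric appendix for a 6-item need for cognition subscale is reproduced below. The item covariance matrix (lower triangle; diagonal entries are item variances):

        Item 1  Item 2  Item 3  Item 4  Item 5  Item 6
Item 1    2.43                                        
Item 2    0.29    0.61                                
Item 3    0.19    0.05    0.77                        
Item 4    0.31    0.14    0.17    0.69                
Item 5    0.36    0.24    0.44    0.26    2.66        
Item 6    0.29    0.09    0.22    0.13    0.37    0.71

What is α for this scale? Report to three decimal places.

α = 0.569

Σσᵢ² = 2.43 + 0.61 + 0.77 + 0.69 + 2.66 + 0.71 = 7.87
Σ_{i<j} σ_ij = 3.55
total variance = 7.87 + 2 × 3.55 = 14.97
α = (k/(k−1))·(1 − Σσᵢ²/total variance) = (6/5)·(1 − 7.87/14.97) = 0.569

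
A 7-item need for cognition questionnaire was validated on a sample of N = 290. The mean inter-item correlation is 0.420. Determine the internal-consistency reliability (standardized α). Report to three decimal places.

standardized α = 0.835

Standardized α = k·r̄ / (1 + (k−1)·r̄) = 7 × 0.420 / (1 + 6 × 0.420)
  = 2.9400 / 3.5200 = 0.835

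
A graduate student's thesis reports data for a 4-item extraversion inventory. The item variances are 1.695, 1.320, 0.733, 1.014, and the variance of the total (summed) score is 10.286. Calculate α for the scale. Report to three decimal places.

Σσᵢ² = 1.695 + 1.320 + 0.733 + 1.014 = 4.762
α = (k/(k−1))·(1 − Σσᵢ²/σ²_T) = (4/3)·(1 − 4.762/10.286) = 0.716

α = 0.716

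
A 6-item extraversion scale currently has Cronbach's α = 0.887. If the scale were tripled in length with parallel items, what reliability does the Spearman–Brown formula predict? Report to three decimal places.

predicted reliability = 0.959

Length factor m = 3
α' = m·α / (1 + (m−1)·α)
   = 3 × 0.887 / (1 + (3 − 1) × 0.887)
   = 2.6610 / 2.7740 = 0.959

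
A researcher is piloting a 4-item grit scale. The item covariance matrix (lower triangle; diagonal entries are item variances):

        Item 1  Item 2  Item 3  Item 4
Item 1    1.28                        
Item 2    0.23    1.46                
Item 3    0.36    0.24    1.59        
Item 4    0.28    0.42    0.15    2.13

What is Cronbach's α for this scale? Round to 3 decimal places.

α = 0.456

Σσ²ᵢ = 1.28 + 1.46 + 1.59 + 2.13 = 6.46
Σ_{i<j} σ_ij = 1.68
total variance = 6.46 + 2 × 1.68 = 9.82
α = (k/(k−1))·(1 − Σσ²ᵢ/total variance) = (4/3)·(1 − 6.46/9.82) = 0.456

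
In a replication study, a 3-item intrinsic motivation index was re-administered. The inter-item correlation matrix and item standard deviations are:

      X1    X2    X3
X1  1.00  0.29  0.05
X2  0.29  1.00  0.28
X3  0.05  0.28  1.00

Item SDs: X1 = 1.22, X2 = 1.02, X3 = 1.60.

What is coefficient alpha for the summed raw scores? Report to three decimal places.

Σσ²ᵢ = 1.22² + 1.02² + 1.60² = 5.0888
Covariances σ_ij = r_ij · s_i · s_j:
  σ(X1,X2) = 0.29 × 1.22 × 1.02 = 0.3609
  σ(X1,X3) = 0.05 × 1.22 × 1.60 = 0.0976
  σ(X2,X3) = 0.28 × 1.02 × 1.60 = 0.4570
σ²_T = Σσ²ᵢ + 2·Σσ_ij = 5.0888 + 2 × 0.9155 = 6.9198
α = (3/2)·(1 − 5.0888/6.9198) = 0.397

coefficient alpha = 0.397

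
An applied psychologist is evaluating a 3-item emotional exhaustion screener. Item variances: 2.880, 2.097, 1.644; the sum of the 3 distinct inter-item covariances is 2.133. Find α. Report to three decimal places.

α = 0.588

Σσ²ᵢ = 2.880 + 2.097 + 1.644 = 6.621
Sum of distinct covariances = 2.133
σ²_total = Σσ²ᵢ + 2·Σcov = 6.621 + 2 × 2.133 = 10.887
α = (3/2)·(1 − 6.621/10.887) = 0.588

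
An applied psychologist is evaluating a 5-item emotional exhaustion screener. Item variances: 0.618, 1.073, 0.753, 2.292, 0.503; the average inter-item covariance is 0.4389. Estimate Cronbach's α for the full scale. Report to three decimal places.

Cronbach's α = 0.783

ΣVar(i) = 0.618 + 1.073 + 0.753 + 2.292 + 0.503 = 5.239
Sum of the 10 distinct covariances = 10 × 0.4389 = 4.3890
σ²_T = ΣVar(i) + 2·Σcov = 5.239 + 2 × 4.3890 = 14.0170
α = (5/4)·(1 − 5.239/14.0170) = 0.783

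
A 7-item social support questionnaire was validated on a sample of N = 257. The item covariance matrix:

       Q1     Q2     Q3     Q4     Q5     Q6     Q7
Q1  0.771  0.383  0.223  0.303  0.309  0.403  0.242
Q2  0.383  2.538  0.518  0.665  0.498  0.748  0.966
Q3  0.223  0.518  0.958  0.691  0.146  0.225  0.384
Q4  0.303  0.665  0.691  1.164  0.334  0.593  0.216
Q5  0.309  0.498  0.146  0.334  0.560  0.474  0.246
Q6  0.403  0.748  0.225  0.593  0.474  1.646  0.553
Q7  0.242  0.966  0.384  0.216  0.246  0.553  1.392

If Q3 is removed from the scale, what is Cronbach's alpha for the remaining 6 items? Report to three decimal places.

Remaining items: Q1, Q2, Q4, Q5, Q6, Q7 (k = 6).
Σσ²ᵢ = 0.771 + 2.538 + 1.164 + 0.560 + 1.646 + 1.392 = 8.071
σ²_T = 8.071 + 2 × 6.933 = 21.937
α (item deleted) = (6/5)·(1 − 8.071/21.937) = 0.758

Cronbach's alpha = 0.758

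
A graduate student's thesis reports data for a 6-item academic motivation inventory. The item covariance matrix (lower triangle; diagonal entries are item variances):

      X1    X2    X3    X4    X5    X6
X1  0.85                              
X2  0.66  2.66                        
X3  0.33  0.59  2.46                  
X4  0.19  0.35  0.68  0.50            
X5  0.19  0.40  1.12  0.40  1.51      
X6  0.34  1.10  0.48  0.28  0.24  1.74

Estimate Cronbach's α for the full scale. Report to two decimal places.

α = 0.72

sum of item variances = 0.85 + 2.66 + 2.46 + 0.50 + 1.51 + 1.74 = 9.72
Σ_{i<j} σ_ij = 7.35
σ²_T = 9.72 + 2 × 7.35 = 24.42
α = (k/(k−1))·(1 − sum of item variances/σ²_T) = (6/5)·(1 − 9.72/24.42) = 0.72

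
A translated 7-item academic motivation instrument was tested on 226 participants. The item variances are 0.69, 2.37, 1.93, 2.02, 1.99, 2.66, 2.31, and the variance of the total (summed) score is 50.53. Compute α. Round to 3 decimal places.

Σσᵢ² = 0.69 + 2.37 + 1.93 + 2.02 + 1.99 + 2.66 + 2.31 = 13.97
α = (k/(k−1))·(1 − Σσᵢ²/σ²_T) = (7/6)·(1 − 13.97/50.53) = 0.844

α = 0.844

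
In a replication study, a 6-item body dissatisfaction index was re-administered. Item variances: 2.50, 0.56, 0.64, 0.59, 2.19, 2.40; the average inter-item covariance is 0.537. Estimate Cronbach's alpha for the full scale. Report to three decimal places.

Σσ²ᵢ = 2.50 + 0.56 + 0.64 + 0.59 + 2.19 + 2.40 = 8.88
Sum of the 15 distinct covariances = 15 × 0.537 = 8.055
Var(T) = Σσ²ᵢ + 2·Σcov = 8.88 + 2 × 8.055 = 24.990
α = (6/5)·(1 − 8.88/24.990) = 0.774

Cronbach's alpha = 0.774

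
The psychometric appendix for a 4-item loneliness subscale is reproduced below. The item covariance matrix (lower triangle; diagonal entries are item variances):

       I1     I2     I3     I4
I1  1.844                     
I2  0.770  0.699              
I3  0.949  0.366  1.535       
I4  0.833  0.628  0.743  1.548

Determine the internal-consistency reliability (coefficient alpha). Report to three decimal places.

α = 0.805

Σσ²ᵢ = 1.844 + 0.699 + 1.535 + 1.548 = 5.626
Sum of off-diagonal covariances = 4.289
total variance = 5.626 + 2 × 4.289 = 14.204
α = (k/(k−1))·(1 − Σσ²ᵢ/total variance) = (4/3)·(1 − 5.626/14.204) = 0.805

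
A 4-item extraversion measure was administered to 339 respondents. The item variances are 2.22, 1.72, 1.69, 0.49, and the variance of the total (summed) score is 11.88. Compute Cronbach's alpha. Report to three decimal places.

Cronbach's alpha = 0.646

Σσ²ᵢ = 2.22 + 1.72 + 1.69 + 0.49 = 6.12
α = (k/(k−1))·(1 − Σσ²ᵢ/Var(T)) = (4/3)·(1 − 6.12/11.88) = 0.646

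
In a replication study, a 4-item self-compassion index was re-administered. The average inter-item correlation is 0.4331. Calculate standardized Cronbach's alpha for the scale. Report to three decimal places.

standardized Cronbach's alpha = 0.753

Standardized α = k·r̄ / (1 + (k−1)·r̄) = 4 × 0.4331 / (1 + 3 × 0.4331)
  = 1.7324 / 2.2993 = 0.753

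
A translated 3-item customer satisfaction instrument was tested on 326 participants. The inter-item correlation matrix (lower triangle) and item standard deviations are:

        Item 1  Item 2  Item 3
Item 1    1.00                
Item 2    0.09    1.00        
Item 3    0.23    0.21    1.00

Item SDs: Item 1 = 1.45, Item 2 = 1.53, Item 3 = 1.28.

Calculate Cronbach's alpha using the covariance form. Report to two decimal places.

Σσ²ᵢ = 1.45² + 1.53² + 1.28² = 6.0818
Covariances σ_ij = r_ij · s_i · s_j:
  σ(Item 1,Item 2) = 0.09 × 1.45 × 1.53 = 0.1997
  σ(Item 1,Item 3) = 0.23 × 1.45 × 1.28 = 0.4269
  σ(Item 2,Item 3) = 0.21 × 1.53 × 1.28 = 0.4113
σ²_T = Σσ²ᵢ + 2·Σσ_ij = 6.0818 + 2 × 1.0379 = 8.1576
α = (3/2)·(1 − 6.0818/8.1576) = 0.38

Cronbach's alpha = 0.38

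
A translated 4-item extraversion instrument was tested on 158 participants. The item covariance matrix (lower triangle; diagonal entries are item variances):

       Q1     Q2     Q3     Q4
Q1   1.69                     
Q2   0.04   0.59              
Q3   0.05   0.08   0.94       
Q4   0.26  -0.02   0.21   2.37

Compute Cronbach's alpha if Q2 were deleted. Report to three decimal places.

Cronbach's alpha = 0.258

Remaining items: Q1, Q3, Q4 (k = 3).
Σσ²ᵢ = 1.69 + 0.94 + 2.37 = 5.00
total variance = 5.00 + 2 × 0.52 = 6.04
α (item deleted) = (3/2)·(1 − 5.00/6.04) = 0.258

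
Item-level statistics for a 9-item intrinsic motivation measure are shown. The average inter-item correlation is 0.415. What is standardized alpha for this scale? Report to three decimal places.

α = 0.865

Standardized α = k·r̄ / (1 + (k−1)·r̄) = 9 × 0.415 / (1 + 8 × 0.415)
  = 3.7350 / 4.3200 = 0.865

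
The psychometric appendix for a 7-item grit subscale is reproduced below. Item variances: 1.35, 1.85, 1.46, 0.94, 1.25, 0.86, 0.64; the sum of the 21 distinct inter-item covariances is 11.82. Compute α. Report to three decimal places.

α = 0.862

Σσ²ᵢ = 1.35 + 1.85 + 1.46 + 0.94 + 1.25 + 0.86 + 0.64 = 8.35
Sum of distinct covariances = 11.82
Var(T) = Σσ²ᵢ + 2·Σcov = 8.35 + 2 × 11.82 = 31.99
α = (7/6)·(1 − 8.35/31.99) = 0.862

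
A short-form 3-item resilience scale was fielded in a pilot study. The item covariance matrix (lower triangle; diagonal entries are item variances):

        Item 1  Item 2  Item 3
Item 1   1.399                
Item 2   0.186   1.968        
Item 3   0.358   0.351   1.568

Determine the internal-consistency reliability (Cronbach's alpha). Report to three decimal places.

Σσᵢ² = 1.399 + 1.968 + 1.568 = 4.935
Sum of the distinct covariances = 0.895
σ²_total = 4.935 + 2 × 0.895 = 6.725
α = (k/(k−1))·(1 − Σσᵢ²/σ²_total) = (3/2)·(1 − 4.935/6.725) = 0.399

α = 0.399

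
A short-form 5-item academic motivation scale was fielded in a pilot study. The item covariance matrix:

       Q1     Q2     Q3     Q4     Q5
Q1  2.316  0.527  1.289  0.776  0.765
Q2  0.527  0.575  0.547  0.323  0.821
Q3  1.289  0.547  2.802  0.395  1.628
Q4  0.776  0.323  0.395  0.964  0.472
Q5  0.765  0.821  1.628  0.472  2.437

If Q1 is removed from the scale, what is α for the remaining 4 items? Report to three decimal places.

α = 0.737

Remaining items: Q2, Q3, Q4, Q5 (k = 4).
Σσ²ᵢ = 0.575 + 2.802 + 0.964 + 2.437 = 6.778
σ²_total = 6.778 + 2 × 4.186 = 15.150
α (item deleted) = (4/3)·(1 − 6.778/15.150) = 0.737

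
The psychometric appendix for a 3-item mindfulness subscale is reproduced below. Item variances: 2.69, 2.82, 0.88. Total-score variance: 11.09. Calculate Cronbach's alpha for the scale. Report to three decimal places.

ΣVar(i) = 2.69 + 2.82 + 0.88 = 6.39
α = (k/(k−1))·(1 − ΣVar(i)/Var(T)) = (3/2)·(1 − 6.39/11.09) = 0.636

Cronbach's alpha = 0.636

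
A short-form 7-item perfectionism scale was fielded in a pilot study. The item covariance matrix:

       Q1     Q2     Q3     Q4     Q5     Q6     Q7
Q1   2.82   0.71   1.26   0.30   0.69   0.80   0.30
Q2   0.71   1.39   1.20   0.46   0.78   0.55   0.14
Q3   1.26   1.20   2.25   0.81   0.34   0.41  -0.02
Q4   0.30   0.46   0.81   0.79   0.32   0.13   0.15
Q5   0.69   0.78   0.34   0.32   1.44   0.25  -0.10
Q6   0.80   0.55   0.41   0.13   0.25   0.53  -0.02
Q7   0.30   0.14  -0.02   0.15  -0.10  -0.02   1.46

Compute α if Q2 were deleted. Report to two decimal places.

α = 0.66

Remaining items: Q1, Q3, Q4, Q5, Q6, Q7 (k = 6).
sum of item variances = 2.82 + 2.25 + 0.79 + 1.44 + 0.53 + 1.46 = 9.29
Var(T) = 9.29 + 2 × 5.62 = 20.53
α (item deleted) = (6/5)·(1 − 9.29/20.53) = 0.66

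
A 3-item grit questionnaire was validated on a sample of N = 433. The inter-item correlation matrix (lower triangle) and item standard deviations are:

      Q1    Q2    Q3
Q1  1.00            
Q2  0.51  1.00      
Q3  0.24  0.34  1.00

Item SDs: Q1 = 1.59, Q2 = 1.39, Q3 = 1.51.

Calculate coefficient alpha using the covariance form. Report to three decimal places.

coefficient alpha = 0.626

Σσ²ᵢ = 1.59² + 1.39² + 1.51² = 6.7403
Covariances σ_ij = r_ij · s_i · s_j:
  σ(Q1,Q2) = 0.51 × 1.59 × 1.39 = 1.1272
  σ(Q1,Q3) = 0.24 × 1.59 × 1.51 = 0.5762
  σ(Q2,Q3) = 0.34 × 1.39 × 1.51 = 0.7136
σ²_T = Σσ²ᵢ + 2·Σσ_ij = 6.7403 + 2 × 2.4170 = 11.5743
α = (3/2)·(1 − 6.7403/11.5743) = 0.626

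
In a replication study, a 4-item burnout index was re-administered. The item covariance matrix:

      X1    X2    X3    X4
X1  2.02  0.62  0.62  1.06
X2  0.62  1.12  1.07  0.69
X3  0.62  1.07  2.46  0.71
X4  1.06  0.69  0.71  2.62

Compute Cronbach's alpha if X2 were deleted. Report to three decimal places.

Cronbach's alpha = 0.604

Remaining items: X1, X3, X4 (k = 3).
sum of item variances = 2.02 + 2.46 + 2.62 = 7.10
total variance = 7.10 + 2 × 2.39 = 11.88
α (item deleted) = (3/2)·(1 − 7.10/11.88) = 0.604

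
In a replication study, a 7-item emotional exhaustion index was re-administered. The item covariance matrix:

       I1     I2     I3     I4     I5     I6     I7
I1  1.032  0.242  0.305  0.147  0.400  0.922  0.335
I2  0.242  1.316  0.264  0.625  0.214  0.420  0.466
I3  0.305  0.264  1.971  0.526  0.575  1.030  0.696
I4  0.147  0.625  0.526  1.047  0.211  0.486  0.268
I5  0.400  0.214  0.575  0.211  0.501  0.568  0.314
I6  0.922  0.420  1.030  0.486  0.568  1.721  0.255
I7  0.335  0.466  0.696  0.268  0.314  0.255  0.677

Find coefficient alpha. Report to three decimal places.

ΣVar(i) = 1.032 + 1.316 + 1.971 + 1.047 + 0.501 + 1.721 + 0.677 = 8.265
Sum of the distinct covariances = 9.269
total variance = 8.265 + 2 × 9.269 = 26.803
α = (k/(k−1))·(1 − ΣVar(i)/total variance) = (7/6)·(1 − 8.265/26.803) = 0.807

α = 0.807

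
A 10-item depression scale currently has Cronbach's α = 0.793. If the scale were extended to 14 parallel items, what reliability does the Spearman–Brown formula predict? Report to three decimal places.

predicted reliability = 0.843

Length factor m = 14/10 = 1.4000
α' = m·α / (1 + (m−1)·α)
   = 14/10 × 0.793 / (1 + (14/10 − 1) × 0.793)
   = 1.1102 / 1.3172 = 0.843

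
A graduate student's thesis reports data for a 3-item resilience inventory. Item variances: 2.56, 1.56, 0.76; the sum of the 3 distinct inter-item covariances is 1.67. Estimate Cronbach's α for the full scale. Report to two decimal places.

α = 0.61

sum of item variances = 2.56 + 1.56 + 0.76 = 4.88
Sum of distinct covariances = 1.67
σ²_T = sum of item variances + 2·Σcov = 4.88 + 2 × 1.67 = 8.22
α = (3/2)·(1 − 4.88/8.22) = 0.61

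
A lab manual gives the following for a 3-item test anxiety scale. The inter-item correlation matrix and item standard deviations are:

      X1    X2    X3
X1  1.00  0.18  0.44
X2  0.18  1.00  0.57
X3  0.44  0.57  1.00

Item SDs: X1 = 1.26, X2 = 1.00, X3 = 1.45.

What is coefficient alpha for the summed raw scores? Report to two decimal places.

Σσ²ᵢ = 1.26² + 1.00² + 1.45² = 4.6901
Covariances σ_ij = r_ij · s_i · s_j:
  σ(X1,X2) = 0.18 × 1.26 × 1.00 = 0.2268
  σ(X1,X3) = 0.44 × 1.26 × 1.45 = 0.8039
  σ(X2,X3) = 0.57 × 1.00 × 1.45 = 0.8265
σ²_T = Σσ²ᵢ + 2·Σσ_ij = 4.6901 + 2 × 1.8572 = 8.4045
α = (3/2)·(1 − 4.6901/8.4045) = 0.66

coefficient alpha = 0.66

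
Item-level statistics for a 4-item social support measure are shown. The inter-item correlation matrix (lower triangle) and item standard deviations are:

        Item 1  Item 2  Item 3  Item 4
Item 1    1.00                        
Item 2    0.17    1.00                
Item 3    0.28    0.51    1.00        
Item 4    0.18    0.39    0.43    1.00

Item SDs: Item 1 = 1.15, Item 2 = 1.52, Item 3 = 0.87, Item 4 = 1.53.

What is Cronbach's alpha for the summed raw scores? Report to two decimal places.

Cronbach's alpha = 0.63

Σσ²ᵢ = 1.15² + 1.52² + 0.87² + 1.53² = 6.7307
Covariances σ_ij = r_ij · s_i · s_j:
  σ(Item 1,Item 2) = 0.17 × 1.15 × 1.52 = 0.2972
  σ(Item 1,Item 3) = 0.28 × 1.15 × 0.87 = 0.2801
  σ(Item 1,Item 4) = 0.18 × 1.15 × 1.53 = 0.3167
  σ(Item 2,Item 3) = 0.51 × 1.52 × 0.87 = 0.6744
  σ(Item 2,Item 4) = 0.39 × 1.52 × 1.53 = 0.9070
  σ(Item 3,Item 4) = 0.43 × 0.87 × 1.53 = 0.5724
σ²_T = Σσ²ᵢ + 2·Σσ_ij = 6.7307 + 2 × 3.0478 = 12.8263
α = (4/3)·(1 − 6.7307/12.8263) = 0.63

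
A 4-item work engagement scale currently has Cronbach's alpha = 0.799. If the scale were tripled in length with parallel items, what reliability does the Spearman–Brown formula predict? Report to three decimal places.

Length factor m = 3
α' = m·α / (1 + (m−1)·α)
   = 3 × 0.799 / (1 + (3 − 1) × 0.799)
   = 2.3970 / 2.5980 = 0.923

predicted reliability = 0.923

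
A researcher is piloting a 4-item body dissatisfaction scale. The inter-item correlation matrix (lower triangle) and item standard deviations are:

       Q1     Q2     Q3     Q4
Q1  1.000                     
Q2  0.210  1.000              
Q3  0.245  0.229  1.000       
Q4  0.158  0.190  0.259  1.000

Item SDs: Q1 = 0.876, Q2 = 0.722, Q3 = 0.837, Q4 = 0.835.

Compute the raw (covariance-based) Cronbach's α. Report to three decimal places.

Σσ²ᵢ = 0.876² + 0.722² + 0.837² + 0.835² = 2.6865
Covariances σ_ij = r_ij · s_i · s_j:
  σ(Q1,Q2) = 0.210 × 0.876 × 0.722 = 0.1328
  σ(Q1,Q3) = 0.245 × 0.876 × 0.837 = 0.1796
  σ(Q1,Q4) = 0.158 × 0.876 × 0.835 = 0.1156
  σ(Q2,Q3) = 0.229 × 0.722 × 0.837 = 0.1384
  σ(Q2,Q4) = 0.190 × 0.722 × 0.835 = 0.1145
  σ(Q3,Q4) = 0.259 × 0.837 × 0.835 = 0.1810
σ²_T = Σσ²ᵢ + 2·Σσ_ij = 2.6865 + 2 × 0.8619 = 4.4103
α = (4/3)·(1 − 2.6865/4.4103) = 0.521

α = 0.521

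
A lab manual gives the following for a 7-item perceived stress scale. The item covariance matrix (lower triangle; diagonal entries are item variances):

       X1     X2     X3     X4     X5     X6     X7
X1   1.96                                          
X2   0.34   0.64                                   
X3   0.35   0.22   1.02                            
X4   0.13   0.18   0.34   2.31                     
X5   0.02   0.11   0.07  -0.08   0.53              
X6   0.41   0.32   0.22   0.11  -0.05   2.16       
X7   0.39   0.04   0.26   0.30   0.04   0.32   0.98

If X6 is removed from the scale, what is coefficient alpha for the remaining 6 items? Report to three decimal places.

α = 0.506

Remaining items: X1, X2, X3, X4, X5, X7 (k = 6).
Σσ²ᵢ = 1.96 + 0.64 + 1.02 + 2.31 + 0.53 + 0.98 = 7.44
Var(T) = 7.44 + 2 × 2.71 = 12.86
α (item deleted) = (6/5)·(1 − 7.44/12.86) = 0.506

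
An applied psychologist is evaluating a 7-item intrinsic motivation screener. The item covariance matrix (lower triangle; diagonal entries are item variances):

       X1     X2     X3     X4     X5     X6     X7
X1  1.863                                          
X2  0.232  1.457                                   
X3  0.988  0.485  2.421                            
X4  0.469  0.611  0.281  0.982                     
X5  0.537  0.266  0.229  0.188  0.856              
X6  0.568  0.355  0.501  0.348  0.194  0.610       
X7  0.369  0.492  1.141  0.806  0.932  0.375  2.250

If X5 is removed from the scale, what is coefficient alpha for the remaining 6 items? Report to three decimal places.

Remaining items: X1, X2, X3, X4, X6, X7 (k = 6).
Σσᵢ² = 1.863 + 1.457 + 2.421 + 0.982 + 0.610 + 2.250 = 9.583
total variance = 9.583 + 2 × 8.021 = 25.625
α (item deleted) = (6/5)·(1 − 9.583/25.625) = 0.751

α = 0.751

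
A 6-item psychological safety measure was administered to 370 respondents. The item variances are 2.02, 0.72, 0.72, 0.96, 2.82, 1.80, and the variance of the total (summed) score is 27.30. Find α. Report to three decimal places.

α = 0.803

Σσᵢ² = 2.02 + 0.72 + 0.72 + 0.96 + 2.82 + 1.80 = 9.04
α = (k/(k−1))·(1 − Σσᵢ²/Var(T)) = (6/5)·(1 − 9.04/27.30) = 0.803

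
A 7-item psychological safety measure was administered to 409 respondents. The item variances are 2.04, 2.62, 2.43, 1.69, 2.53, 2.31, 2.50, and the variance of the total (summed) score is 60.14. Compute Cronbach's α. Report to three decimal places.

Cronbach's α = 0.854

sum of item variances = 2.04 + 2.62 + 2.43 + 1.69 + 2.53 + 2.31 + 2.50 = 16.12
α = (k/(k−1))·(1 − sum of item variances/σ²_total) = (7/6)·(1 − 16.12/60.14) = 0.854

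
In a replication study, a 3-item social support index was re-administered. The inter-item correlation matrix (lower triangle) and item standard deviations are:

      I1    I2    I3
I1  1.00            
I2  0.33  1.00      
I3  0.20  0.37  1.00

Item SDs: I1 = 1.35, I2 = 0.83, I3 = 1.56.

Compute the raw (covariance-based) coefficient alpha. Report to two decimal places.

α = 0.51

Σσ²ᵢ = 1.35² + 0.83² + 1.56² = 4.9450
Covariances σ_ij = r_ij · s_i · s_j:
  σ(I1,I2) = 0.33 × 1.35 × 0.83 = 0.3698
  σ(I1,I3) = 0.20 × 1.35 × 1.56 = 0.4212
  σ(I2,I3) = 0.37 × 0.83 × 1.56 = 0.4791
σ²_T = Σσ²ᵢ + 2·Σσ_ij = 4.9450 + 2 × 1.2701 = 7.4852
α = (3/2)·(1 − 4.9450/7.4852) = 0.51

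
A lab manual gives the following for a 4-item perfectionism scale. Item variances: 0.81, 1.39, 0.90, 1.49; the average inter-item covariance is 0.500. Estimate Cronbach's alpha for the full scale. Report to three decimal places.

ΣVar(i) = 0.81 + 1.39 + 0.90 + 1.49 = 4.59
Sum of the 6 distinct covariances = 6 × 0.500 = 3.000
σ²_T = ΣVar(i) + 2·Σcov = 4.59 + 2 × 3.000 = 10.590
α = (4/3)·(1 − 4.59/10.590) = 0.755

α = 0.755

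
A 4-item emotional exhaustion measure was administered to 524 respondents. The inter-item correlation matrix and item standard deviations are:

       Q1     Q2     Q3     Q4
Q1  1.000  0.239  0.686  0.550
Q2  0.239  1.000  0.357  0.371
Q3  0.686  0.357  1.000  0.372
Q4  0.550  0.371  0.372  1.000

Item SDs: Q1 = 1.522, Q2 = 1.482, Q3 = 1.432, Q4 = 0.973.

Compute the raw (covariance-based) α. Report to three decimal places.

Σσ²ᵢ = 1.522² + 1.482² + 1.432² + 0.973² = 7.5102
Covariances σ_ij = r_ij · s_i · s_j:
  σ(Q1,Q2) = 0.239 × 1.522 × 1.482 = 0.5391
  σ(Q1,Q3) = 0.686 × 1.522 × 1.432 = 1.4951
  σ(Q1,Q4) = 0.550 × 1.522 × 0.973 = 0.8145
  σ(Q2,Q3) = 0.357 × 1.482 × 1.432 = 0.7576
  σ(Q2,Q4) = 0.371 × 1.482 × 0.973 = 0.5350
  σ(Q3,Q4) = 0.372 × 1.432 × 0.973 = 0.5183
σ²_T = Σσ²ᵢ + 2·Σσ_ij = 7.5102 + 2 × 4.6596 = 16.8294
α = (4/3)·(1 − 7.5102/16.8294) = 0.738

α = 0.738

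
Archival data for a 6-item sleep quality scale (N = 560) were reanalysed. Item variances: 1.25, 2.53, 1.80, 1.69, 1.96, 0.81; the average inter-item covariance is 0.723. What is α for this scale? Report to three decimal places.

sum of item variances = 1.25 + 2.53 + 1.80 + 1.69 + 1.96 + 0.81 = 10.04
Sum of the 15 distinct covariances = 15 × 0.723 = 10.845
σ²_total = sum of item variances + 2·Σcov = 10.04 + 2 × 10.845 = 31.730
α = (6/5)·(1 − 10.04/31.730) = 0.820

α = 0.820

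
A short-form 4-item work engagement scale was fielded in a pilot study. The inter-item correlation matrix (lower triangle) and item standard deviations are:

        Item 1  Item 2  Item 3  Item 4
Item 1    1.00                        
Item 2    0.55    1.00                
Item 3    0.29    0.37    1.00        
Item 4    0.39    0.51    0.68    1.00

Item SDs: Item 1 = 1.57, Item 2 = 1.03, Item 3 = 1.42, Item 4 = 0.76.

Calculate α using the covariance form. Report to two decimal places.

α = 0.73

Σσ²ᵢ = 1.57² + 1.03² + 1.42² + 0.76² = 6.1198
Covariances σ_ij = r_ij · s_i · s_j:
  σ(Item 1,Item 2) = 0.55 × 1.57 × 1.03 = 0.8894
  σ(Item 1,Item 3) = 0.29 × 1.57 × 1.42 = 0.6465
  σ(Item 1,Item 4) = 0.39 × 1.57 × 0.76 = 0.4653
  σ(Item 2,Item 3) = 0.37 × 1.03 × 1.42 = 0.5412
  σ(Item 2,Item 4) = 0.51 × 1.03 × 0.76 = 0.3992
  σ(Item 3,Item 4) = 0.68 × 1.42 × 0.76 = 0.7339
σ²_T = Σσ²ᵢ + 2·Σσ_ij = 6.1198 + 2 × 3.6755 = 13.4708
α = (4/3)·(1 − 6.1198/13.4708) = 0.73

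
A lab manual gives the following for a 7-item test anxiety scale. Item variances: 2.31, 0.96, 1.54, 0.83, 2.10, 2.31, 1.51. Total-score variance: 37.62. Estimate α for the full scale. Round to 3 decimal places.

sum of item variances = 2.31 + 0.96 + 1.54 + 0.83 + 2.10 + 2.31 + 1.51 = 11.56
α = (k/(k−1))·(1 − sum of item variances/σ²_T) = (7/6)·(1 − 11.56/37.62) = 0.808

α = 0.808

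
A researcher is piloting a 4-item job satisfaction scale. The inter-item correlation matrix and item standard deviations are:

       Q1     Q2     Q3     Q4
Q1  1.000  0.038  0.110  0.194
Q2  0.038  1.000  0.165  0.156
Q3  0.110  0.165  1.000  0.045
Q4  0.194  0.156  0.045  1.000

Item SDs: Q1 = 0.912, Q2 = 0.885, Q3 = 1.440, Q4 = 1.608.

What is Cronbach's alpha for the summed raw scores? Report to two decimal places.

α = 0.32

Σσ²ᵢ = 0.912² + 0.885² + 1.440² + 1.608² = 6.2742
Covariances σ_ij = r_ij · s_i · s_j:
  σ(Q1,Q2) = 0.038 × 0.912 × 0.885 = 0.0307
  σ(Q1,Q3) = 0.110 × 0.912 × 1.440 = 0.1445
  σ(Q1,Q4) = 0.194 × 0.912 × 1.608 = 0.2845
  σ(Q2,Q3) = 0.165 × 0.885 × 1.440 = 0.2103
  σ(Q2,Q4) = 0.156 × 0.885 × 1.608 = 0.2220
  σ(Q3,Q4) = 0.045 × 1.440 × 1.608 = 0.1042
σ²_T = Σσ²ᵢ + 2·Σσ_ij = 6.2742 + 2 × 0.9962 = 8.2666
α = (4/3)·(1 − 6.2742/8.2666) = 0.32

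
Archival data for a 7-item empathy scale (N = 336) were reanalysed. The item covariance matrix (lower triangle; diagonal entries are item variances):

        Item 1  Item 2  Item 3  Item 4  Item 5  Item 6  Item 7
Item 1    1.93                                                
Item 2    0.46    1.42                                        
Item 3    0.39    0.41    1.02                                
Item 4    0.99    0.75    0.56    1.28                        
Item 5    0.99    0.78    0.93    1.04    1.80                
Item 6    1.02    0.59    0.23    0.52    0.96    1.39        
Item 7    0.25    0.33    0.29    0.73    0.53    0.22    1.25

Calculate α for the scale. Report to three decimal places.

sum of item variances = 1.93 + 1.42 + 1.02 + 1.28 + 1.80 + 1.39 + 1.25 = 10.09
Sum of off-diagonal covariances = 12.97
σ²_T = 10.09 + 2 × 12.97 = 36.03
α = (k/(k−1))·(1 − sum of item variances/σ²_T) = (7/6)·(1 − 10.09/36.03) = 0.840

α = 0.840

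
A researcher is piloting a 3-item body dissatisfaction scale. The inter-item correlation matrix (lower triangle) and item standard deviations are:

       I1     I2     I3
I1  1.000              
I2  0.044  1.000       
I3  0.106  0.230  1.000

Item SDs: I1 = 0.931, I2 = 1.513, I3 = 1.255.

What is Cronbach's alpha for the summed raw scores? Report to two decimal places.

α = 0.31

Σσ²ᵢ = 0.931² + 1.513² + 1.255² = 4.7310
Covariances σ_ij = r_ij · s_i · s_j:
  σ(I1,I2) = 0.044 × 0.931 × 1.513 = 0.0620
  σ(I1,I3) = 0.106 × 0.931 × 1.255 = 0.1239
  σ(I2,I3) = 0.230 × 1.513 × 1.255 = 0.4367
σ²_T = Σσ²ᵢ + 2·Σσ_ij = 4.7310 + 2 × 0.6226 = 5.9762
α = (3/2)·(1 − 4.7310/5.9762) = 0.31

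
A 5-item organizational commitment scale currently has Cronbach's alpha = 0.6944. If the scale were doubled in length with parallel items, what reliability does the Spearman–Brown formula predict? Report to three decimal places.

predicted reliability = 0.820

Length factor m = 2
α' = m·α / (1 + (m−1)·α)
   = 2 × 0.6944 / (1 + (2 − 1) × 0.6944)
   = 1.3888 / 1.6944 = 0.820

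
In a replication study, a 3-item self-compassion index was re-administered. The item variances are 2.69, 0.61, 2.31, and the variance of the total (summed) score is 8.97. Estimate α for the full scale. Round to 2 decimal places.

α = 0.56

sum of item variances = 2.69 + 0.61 + 2.31 = 5.61
α = (k/(k−1))·(1 − sum of item variances/σ²_T) = (3/2)·(1 − 5.61/8.97) = 0.56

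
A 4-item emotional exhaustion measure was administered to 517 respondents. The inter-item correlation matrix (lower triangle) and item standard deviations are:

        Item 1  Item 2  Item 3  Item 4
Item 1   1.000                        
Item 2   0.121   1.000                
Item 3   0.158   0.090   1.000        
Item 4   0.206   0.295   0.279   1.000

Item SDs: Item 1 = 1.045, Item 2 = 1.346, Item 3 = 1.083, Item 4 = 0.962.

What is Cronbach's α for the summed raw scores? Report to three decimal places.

Σσ²ᵢ = 1.045² + 1.346² + 1.083² + 0.962² = 5.0021
Covariances σ_ij = r_ij · s_i · s_j:
  σ(Item 1,Item 2) = 0.121 × 1.045 × 1.346 = 0.1702
  σ(Item 1,Item 3) = 0.158 × 1.045 × 1.083 = 0.1788
  σ(Item 1,Item 4) = 0.206 × 1.045 × 0.962 = 0.2071
  σ(Item 2,Item 3) = 0.090 × 1.346 × 1.083 = 0.1312
  σ(Item 2,Item 4) = 0.295 × 1.346 × 0.962 = 0.3820
  σ(Item 3,Item 4) = 0.279 × 1.083 × 0.962 = 0.2907
σ²_T = Σσ²ᵢ + 2·Σσ_ij = 5.0021 + 2 × 1.3600 = 7.7221
α = (4/3)·(1 − 5.0021/7.7221) = 0.470

α = 0.470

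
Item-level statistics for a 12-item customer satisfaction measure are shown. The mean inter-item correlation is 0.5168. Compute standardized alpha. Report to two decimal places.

standardized alpha = 0.93

Standardized α = k·r̄ / (1 + (k−1)·r̄) = 12 × 0.5168 / (1 + 11 × 0.5168)
  = 6.2016 / 6.6848 = 0.93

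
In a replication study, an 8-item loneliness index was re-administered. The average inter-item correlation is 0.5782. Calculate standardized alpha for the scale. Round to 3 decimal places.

α = 0.916

Standardized α = k·r̄ / (1 + (k−1)·r̄) = 8 × 0.5782 / (1 + 7 × 0.5782)
  = 4.6256 / 5.0474 = 0.916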